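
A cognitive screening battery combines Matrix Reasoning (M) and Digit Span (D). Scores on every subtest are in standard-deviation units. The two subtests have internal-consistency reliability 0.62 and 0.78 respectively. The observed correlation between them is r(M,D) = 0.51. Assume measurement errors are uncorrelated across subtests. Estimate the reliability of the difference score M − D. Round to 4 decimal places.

0.3878

Var(M−D) = 1 + 1 − 2·0.51 = 2 − 1.02 = 0.98.
Because errors are independent across components, Cov(Tᵢ,Tⱼ) = Cov(Xᵢ,Xⱼ); the off-diagonal part of the true-score variance is the same as above.
True-score variance = [0.62 + 0.78] − 1.02 = 1.4 − 1.02 = 0.38.
Reliability = 0.38 / 0.98 = 0.3878.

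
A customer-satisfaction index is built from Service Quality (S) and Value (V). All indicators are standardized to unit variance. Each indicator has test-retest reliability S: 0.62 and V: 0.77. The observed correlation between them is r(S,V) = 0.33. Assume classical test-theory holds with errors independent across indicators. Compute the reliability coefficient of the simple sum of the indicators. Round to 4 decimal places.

Var(S+V) = 2 + 2·[0.33] = 2 + 0.66 = 2.66.
Under uncorrelated errors the observed covariances equal the true-score covariances, so only the own-variance terms attenuate.
True-score variance = [0.62 + 0.77] + 0.66 = 1.39 + 0.66 = 2.05.
Reliability = 2.05 / 2.66 = 0.7707.

0.7707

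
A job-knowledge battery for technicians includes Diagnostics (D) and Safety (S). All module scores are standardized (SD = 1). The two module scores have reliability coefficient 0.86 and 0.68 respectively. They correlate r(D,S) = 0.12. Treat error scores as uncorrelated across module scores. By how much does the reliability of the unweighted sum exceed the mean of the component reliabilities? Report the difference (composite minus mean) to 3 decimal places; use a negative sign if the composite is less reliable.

Var(sum) = 2 + 0.24 = 2.24; true-score variance = 1.54 + 0.24 = 1.78; composite reliability = 0.7946.
Mean component reliability = 0.7700.
Difference = 0.7946 − 0.7700 = 0.025.

0.025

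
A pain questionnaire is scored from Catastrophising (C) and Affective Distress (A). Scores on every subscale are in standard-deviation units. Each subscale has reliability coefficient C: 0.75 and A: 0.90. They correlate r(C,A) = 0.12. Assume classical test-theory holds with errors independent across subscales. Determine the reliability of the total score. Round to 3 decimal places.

0.844

Var(C+A) = 2 + 2·[0.12] = 2 + 0.24 = 2.24.
Under uncorrelated errors the observed covariances equal the true-score covariances, so only the own-variance terms attenuate.
True-score variance = [0.75 + 0.90] + 0.24 = 1.65 + 0.24 = 1.89.
Reliability = 1.89 / 2.24 = 0.844.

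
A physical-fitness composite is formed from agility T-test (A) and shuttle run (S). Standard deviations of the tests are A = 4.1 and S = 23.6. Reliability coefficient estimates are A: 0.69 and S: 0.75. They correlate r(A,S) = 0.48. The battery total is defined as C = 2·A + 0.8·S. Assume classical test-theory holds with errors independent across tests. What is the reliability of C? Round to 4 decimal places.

0.8079

Var(C) = 2²·4.1² + 0.8²·23.6² + 2·[1.6·4.1·23.6·0.48] = 423.694 + 148.623 = 572.318.
With uncorrelated errors the cross-covariances are all true-score covariance, so they carry over unchanged; only the diagonal terms shrink to ρᵢσᵢ².
True-score variance = [2²·4.1²·0.69 + 0.8²·23.6²·0.75] + 148.623 = 313.736 + 148.623 = 462.36.
Reliability = 462.36 / 572.318 = 0.8079.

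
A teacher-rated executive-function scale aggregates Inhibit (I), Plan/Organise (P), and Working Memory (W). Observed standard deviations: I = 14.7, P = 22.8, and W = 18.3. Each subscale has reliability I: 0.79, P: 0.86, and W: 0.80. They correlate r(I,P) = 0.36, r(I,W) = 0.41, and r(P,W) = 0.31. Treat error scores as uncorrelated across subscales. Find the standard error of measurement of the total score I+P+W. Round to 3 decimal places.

13.606

Var(total) = 1070.82 + 720.592 = 1791.41.
True-score variance = 885.686 + 720.592 = 1606.28, so reliability = 0.8967.
Error variance = 1791.41 − 1606.28 = 185.135; SEM = √185.135 = 13.606.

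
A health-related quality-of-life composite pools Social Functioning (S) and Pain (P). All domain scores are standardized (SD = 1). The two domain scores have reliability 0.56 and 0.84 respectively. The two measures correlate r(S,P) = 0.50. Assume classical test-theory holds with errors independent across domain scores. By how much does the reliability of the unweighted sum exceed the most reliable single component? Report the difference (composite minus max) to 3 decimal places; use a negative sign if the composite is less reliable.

-0.040

Var(sum) = 2 + 1 = 3; true-score variance = 1.4 + 1 = 2.4; composite reliability = 0.8000.
Max component reliability = 0.8400.
Difference = 0.8000 − 0.8400 = -0.040.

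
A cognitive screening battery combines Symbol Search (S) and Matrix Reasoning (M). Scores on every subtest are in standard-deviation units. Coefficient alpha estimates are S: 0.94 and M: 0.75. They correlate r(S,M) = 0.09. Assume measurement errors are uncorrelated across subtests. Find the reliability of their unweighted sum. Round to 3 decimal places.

0.858

Var(S+M) = 2 + 2·[0.09] = 2 + 0.18 = 2.18.
With uncorrelated errors the cross-covariances are all true-score covariance, so they carry over unchanged; only the diagonal terms shrink to ρᵢσᵢ².
True-score variance = [0.94 + 0.75] + 0.18 = 1.69 + 0.18 = 1.87.
Reliability = 1.87 / 2.18 = 0.858.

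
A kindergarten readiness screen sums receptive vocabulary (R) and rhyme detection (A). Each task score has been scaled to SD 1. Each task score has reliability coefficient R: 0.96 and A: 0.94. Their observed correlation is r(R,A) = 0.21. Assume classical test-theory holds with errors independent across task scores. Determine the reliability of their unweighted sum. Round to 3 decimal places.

0.959

Var(R+A) = 2 + 2·[0.21] = 2 + 0.42 = 2.42.
With uncorrelated errors the cross-covariances are all true-score covariance, so they carry over unchanged; only the diagonal terms shrink to ρᵢσᵢ².
True-score variance = [0.96 + 0.94] + 0.42 = 1.9 + 0.42 = 2.32.
Reliability = 2.32 / 2.42 = 0.959.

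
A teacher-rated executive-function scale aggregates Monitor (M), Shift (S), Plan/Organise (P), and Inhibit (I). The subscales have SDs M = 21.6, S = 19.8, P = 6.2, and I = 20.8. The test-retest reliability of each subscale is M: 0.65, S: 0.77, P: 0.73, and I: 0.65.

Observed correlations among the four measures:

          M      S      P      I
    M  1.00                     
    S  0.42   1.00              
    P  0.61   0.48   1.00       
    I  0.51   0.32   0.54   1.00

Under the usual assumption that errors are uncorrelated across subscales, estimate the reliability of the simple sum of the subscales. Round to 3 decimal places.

Var(M+S+P+I) = 21.6² + 19.8² + 6.2² + 20.8² + 2·[21.6·19.8·0.42 + 21.6·6.2·0.61 + 21.6·20.8·0.51 + 19.8·6.2·0.48 + 19.8·20.8·0.32 + 6.2·20.8·0.54] = 1329.68 + 1501.6 = 2831.28.
Under uncorrelated errors the observed covariances equal the true-score covariances, so only the own-variance terms attenuate.
True-score variance = [21.6²·0.65 + 19.8²·0.77 + 6.2²·0.73 + 20.8²·0.65] + 1501.6 = 914.412 + 1501.6 = 2416.02.
Reliability = 2416.02 / 2831.28 = 0.853.

0.853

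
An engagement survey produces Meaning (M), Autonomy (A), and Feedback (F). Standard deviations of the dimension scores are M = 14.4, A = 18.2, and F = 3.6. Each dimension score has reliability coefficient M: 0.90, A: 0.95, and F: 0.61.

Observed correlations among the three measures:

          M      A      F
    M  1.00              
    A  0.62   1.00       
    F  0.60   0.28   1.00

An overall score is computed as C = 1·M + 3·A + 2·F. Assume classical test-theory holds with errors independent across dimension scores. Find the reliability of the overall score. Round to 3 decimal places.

Var(C) = 14.4² + 3²·18.2² + 2²·3.6² + 2·[3·14.4·18.2·0.62 + 2·14.4·3.6·0.60 + 6·18.2·3.6·0.28] = 3240.36 + 1319.5 = 4559.86.
Under uncorrelated errors the observed covariances equal the true-score covariances, so only the own-variance terms attenuate.
True-score variance = [14.4²·0.90 + 3²·18.2²·0.95 + 2²·3.6²·0.61] + 1319.5 = 3050.35 + 1319.5 = 4369.85.
Reliability = 4369.85 / 4559.86 = 0.958.

0.958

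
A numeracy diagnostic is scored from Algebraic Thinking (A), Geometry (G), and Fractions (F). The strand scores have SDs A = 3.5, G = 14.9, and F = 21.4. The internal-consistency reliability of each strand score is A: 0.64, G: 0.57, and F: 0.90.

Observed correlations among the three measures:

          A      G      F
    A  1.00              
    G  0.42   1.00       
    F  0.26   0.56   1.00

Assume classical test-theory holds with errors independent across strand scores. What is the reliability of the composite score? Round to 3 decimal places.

0.871

Var(A+G+F) = 3.5² + 14.9² + 21.4² + 2·[3.5·14.9·0.42 + 3.5·21.4·0.26 + 14.9·21.4·0.56] = 692.22 + 439.877 = 1132.1.
With uncorrelated errors the cross-covariances are all true-score covariance, so they carry over unchanged; only the diagonal terms shrink to ρᵢσᵢ².
True-score variance = [3.5²·0.64 + 14.9²·0.57 + 21.4²·0.90] + 439.877 = 546.55 + 439.877 = 986.427.
Reliability = 986.427 / 1132.1 = 0.871.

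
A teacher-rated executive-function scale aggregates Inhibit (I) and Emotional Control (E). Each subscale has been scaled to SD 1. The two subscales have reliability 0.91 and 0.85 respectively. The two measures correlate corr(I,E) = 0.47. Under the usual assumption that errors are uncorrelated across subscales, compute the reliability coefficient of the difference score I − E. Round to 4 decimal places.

Var(I−E) = 1 + 1 − 2·0.47 = 2 − 0.94 = 1.06.
With uncorrelated errors the cross-covariances are all true-score covariance, so they carry over unchanged; only the diagonal terms shrink to ρᵢσᵢ².
True-score variance = [0.91 + 0.85] − 0.94 = 1.76 − 0.94 = 0.82.
Reliability = 0.82 / 1.06 = 0.7736.

0.7736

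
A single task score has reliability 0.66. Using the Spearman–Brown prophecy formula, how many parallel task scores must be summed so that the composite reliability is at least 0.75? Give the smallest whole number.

2

k ≥ ρ*(1−ρ₁)/(ρ₁(1−ρ*)) = 0.75·0.34 / (0.66·0.25) = 1.545.
Smallest integer k = 2.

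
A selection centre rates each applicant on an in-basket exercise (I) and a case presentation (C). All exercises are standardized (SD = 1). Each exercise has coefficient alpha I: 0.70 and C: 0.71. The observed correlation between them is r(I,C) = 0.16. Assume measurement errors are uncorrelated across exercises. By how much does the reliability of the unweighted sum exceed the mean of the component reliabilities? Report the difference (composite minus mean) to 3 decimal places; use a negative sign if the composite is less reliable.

0.041

Var(sum) = 2 + 0.32 = 2.32; true-score variance = 1.41 + 0.32 = 1.73; composite reliability = 0.7457.
Mean component reliability = 0.7050.
Difference = 0.7457 − 0.7050 = 0.041.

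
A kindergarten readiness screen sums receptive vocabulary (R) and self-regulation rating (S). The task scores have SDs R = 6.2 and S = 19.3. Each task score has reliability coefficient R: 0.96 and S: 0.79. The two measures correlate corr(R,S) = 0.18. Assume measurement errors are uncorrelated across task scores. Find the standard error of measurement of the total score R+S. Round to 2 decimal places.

Var(total) = 410.93 + 43.0776 = 454.008.
True-score variance = 331.17 + 43.0776 = 374.247, so reliability = 0.8243.
Error variance = 454.008 − 374.247 = 79.7605; SEM = √79.7605 = 8.93.

8.93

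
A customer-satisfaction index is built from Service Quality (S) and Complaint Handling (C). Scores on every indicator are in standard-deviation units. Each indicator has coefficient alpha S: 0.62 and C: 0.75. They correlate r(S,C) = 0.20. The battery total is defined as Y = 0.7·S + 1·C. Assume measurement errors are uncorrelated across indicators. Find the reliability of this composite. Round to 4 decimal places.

0.7536

Var(Y) = 0.7² + 1 + 2·[0.7·0.20] = 1.49 + 0.28 = 1.77.
Because errors are independent across components, Cov(Tᵢ,Tⱼ) = Cov(Xᵢ,Xⱼ); the off-diagonal part of the true-score variance is the same as above.
True-score variance = [0.7²·0.62 + 0.75] + 0.28 = 1.0538 + 0.28 = 1.3338.
Reliability = 1.3338 / 1.77 = 0.7536.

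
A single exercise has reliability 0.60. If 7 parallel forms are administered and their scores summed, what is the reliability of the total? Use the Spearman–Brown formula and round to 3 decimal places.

0.913

ρ_k = kρ / (1 + (k−1)ρ) = 7·0.60 / (1 + 6·0.60) = 4.200 / 4.600 = 0.913.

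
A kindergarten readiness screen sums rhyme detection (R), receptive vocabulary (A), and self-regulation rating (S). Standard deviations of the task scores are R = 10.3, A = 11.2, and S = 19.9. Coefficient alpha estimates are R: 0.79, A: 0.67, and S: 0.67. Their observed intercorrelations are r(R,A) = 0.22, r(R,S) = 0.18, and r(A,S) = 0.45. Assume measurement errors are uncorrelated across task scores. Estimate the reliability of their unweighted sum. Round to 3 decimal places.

0.796

Var(R+A+S) = 10.3² + 11.2² + 19.9² + 2·[10.3·11.2·0.22 + 10.3·19.9·0.18 + 11.2·19.9·0.45] = 627.54 + 325.14 = 952.68.
With uncorrelated errors the cross-covariances are all true-score covariance, so they carry over unchanged; only the diagonal terms shrink to ρᵢσᵢ².
True-score variance = [10.3²·0.79 + 11.2²·0.67 + 19.9²·0.67] + 325.14 = 433.183 + 325.14 = 758.322.
Reliability = 758.322 / 952.68 = 0.796.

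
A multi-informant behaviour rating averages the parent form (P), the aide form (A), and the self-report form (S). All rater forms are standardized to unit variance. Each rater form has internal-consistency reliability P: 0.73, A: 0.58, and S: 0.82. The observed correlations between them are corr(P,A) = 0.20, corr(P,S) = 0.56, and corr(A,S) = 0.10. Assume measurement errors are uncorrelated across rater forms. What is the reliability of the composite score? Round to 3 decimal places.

Var(P+A+S) = 3 + 2·[0.20 + 0.56 + 0.10] = 3 + 1.72 = 4.72.
With uncorrelated errors the cross-covariances are all true-score covariance, so they carry over unchanged; only the diagonal terms shrink to ρᵢσᵢ².
True-score variance = [0.73 + 0.58 + 0.82] + 1.72 = 2.13 + 1.72 = 3.85.
Reliability = 3.85 / 4.72 = 0.816.

0.816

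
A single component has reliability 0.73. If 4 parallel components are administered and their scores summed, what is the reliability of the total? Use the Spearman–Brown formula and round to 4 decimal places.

ρ_k = kρ / (1 + (k−1)ρ) = 4·0.73 / (1 + 3·0.73) = 2.920 / 3.190 = 0.9154.

0.9154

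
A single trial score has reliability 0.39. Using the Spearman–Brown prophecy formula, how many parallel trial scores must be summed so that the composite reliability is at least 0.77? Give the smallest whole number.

k ≥ ρ*(1−ρ₁)/(ρ₁(1−ρ*)) = 0.77·0.61 / (0.39·0.23) = 5.236.
Smallest integer k = 6.

6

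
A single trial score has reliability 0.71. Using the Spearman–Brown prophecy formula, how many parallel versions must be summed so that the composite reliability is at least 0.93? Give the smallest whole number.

k ≥ ρ*(1−ρ₁)/(ρ₁(1−ρ*)) = 0.93·0.29 / (0.71·0.07) = 5.427.
Smallest integer k = 6.

6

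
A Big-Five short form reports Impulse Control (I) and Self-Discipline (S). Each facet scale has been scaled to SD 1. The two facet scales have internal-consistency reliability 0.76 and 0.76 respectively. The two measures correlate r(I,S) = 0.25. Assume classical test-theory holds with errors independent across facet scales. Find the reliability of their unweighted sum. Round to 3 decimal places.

Var(I+S) = 2 + 2·[0.25] = 2 + 0.5 = 2.5.
Under uncorrelated errors the observed covariances equal the true-score covariances, so only the own-variance terms attenuate.
True-score variance = [0.76 + 0.76] + 0.5 = 1.52 + 0.5 = 2.02.
Reliability = 2.02 / 2.5 = 0.808.

0.808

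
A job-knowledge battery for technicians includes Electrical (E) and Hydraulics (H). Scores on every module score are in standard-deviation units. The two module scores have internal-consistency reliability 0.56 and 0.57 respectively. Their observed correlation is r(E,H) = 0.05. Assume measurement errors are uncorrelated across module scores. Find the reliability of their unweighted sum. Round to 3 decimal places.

Var(E+H) = 2 + 2·[0.05] = 2 + 0.1 = 2.1.
Under uncorrelated errors the observed covariances equal the true-score covariances, so only the own-variance terms attenuate.
True-score variance = [0.56 + 0.57] + 0.1 = 1.13 + 0.1 = 1.23.
Reliability = 1.23 / 2.1 = 0.586.

0.586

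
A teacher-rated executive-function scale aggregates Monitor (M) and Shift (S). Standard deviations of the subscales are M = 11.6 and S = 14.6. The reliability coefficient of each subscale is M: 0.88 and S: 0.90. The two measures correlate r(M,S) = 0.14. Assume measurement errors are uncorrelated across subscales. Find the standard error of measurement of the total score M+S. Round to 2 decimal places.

Var(total) = 347.72 + 47.4208 = 395.141.
True-score variance = 310.257 + 47.4208 = 357.678, so reliability = 0.9052.
Error variance = 395.141 − 357.678 = 37.4632; SEM = √37.4632 = 6.12.

6.12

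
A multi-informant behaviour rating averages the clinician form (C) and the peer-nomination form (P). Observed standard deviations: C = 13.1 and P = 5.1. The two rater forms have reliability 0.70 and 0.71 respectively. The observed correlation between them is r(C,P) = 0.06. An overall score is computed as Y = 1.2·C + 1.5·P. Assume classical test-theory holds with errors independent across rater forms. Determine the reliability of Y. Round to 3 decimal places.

Var(Y) = 1.2²·13.1² + 1.5²·5.1² + 2·[1.8·13.1·5.1·0.06] = 305.641 + 14.431 = 320.072.
Because errors are independent across components, Cov(Tᵢ,Tⱼ) = Cov(Xᵢ,Xⱼ); the off-diagonal part of the true-score variance is the same as above.
True-score variance = [1.2²·13.1²·0.70 + 1.5²·5.1²·0.71] + 14.431 = 214.534 + 14.431 = 228.965.
Reliability = 228.965 / 320.072 = 0.715.

0.715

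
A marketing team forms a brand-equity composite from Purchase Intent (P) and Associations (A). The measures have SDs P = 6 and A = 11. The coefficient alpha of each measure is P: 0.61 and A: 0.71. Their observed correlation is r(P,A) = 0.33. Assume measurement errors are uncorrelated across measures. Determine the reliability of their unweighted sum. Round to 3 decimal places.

0.755

Var(P+A) = 6² + 11² + 2·[6·11·0.33] = 157 + 43.56 = 200.56.
Under uncorrelated errors the observed covariances equal the true-score covariances, so only the own-variance terms attenuate.
True-score variance = [6²·0.61 + 11²·0.71] + 43.56 = 107.87 + 43.56 = 151.43.
Reliability = 151.43 / 200.56 = 0.755.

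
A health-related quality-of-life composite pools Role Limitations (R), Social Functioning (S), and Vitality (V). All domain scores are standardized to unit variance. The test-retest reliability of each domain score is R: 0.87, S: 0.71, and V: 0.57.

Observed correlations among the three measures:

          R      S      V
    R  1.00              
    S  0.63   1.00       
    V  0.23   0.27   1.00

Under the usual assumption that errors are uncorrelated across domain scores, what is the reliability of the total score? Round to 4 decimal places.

0.8384

Var(R+S+V) = 3 + 2·[0.63 + 0.23 + 0.27] = 3 + 2.26 = 5.26.
Because errors are independent across components, Cov(Tᵢ,Tⱼ) = Cov(Xᵢ,Xⱼ); the off-diagonal part of the true-score variance is the same as above.
True-score variance = [0.87 + 0.71 + 0.57] + 2.26 = 2.15 + 2.26 = 4.41.
Reliability = 4.41 / 5.26 = 0.8384.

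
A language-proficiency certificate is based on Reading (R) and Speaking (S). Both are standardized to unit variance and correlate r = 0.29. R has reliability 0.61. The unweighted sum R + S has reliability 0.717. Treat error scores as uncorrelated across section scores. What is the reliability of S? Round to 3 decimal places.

Var(R+S) = 2 + 2·0.29 = 2.580.
True-score variance = ρ_R + ρ_S + 2·0.29, so 0.717 = (0.61 + ρ_S + 0.58) / 2.580.
ρ_S = 0.717·2.580 − 0.61 − 0.58 = 0.660.

0.660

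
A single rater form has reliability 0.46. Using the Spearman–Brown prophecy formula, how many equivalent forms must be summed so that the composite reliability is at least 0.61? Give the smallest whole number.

k ≥ ρ*(1−ρ₁)/(ρ₁(1−ρ*)) = 0.61·0.54 / (0.46·0.39) = 1.836.
Smallest integer k = 2.

2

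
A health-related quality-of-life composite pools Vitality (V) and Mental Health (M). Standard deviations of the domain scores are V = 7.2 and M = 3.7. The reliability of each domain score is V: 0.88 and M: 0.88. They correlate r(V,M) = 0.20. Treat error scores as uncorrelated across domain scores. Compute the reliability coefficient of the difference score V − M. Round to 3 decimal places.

0.857

Var(V−M) = 7.2² + 3.7² − 2·7.2·3.7·0.20 = 65.53 − 10.656 = 54.874.
Under uncorrelated errors the observed covariances equal the true-score covariances, so only the own-variance terms attenuate.
True-score variance = [7.2²·0.88 + 3.7²·0.88] − 10.656 = 57.6664 − 10.656 = 47.0104.
Reliability = 47.0104 / 54.874 = 0.857.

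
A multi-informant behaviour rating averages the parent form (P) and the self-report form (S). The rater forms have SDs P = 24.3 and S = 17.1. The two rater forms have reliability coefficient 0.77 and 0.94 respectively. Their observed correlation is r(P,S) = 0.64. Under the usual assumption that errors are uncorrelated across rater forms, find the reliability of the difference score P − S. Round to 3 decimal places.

Var(P−S) = 24.3² + 17.1² − 2·24.3·17.1·0.64 = 882.9 − 531.878 = 351.022.
Under uncorrelated errors the observed covariances equal the true-score covariances, so only the own-variance terms attenuate.
True-score variance = [24.3²·0.77 + 17.1²·0.94] − 531.878 = 729.543 − 531.878 = 197.664.
Reliability = 197.664 / 351.022 = 0.563.

0.563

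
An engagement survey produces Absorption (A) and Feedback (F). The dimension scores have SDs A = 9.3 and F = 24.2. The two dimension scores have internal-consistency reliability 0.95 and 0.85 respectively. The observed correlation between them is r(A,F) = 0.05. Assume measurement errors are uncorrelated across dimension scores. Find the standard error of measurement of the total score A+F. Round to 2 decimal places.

Var(total) = 672.13 + 22.506 = 694.636.
True-score variance = 579.959 + 22.506 = 602.465, so reliability = 0.8673.
Error variance = 694.636 − 602.465 = 92.1705; SEM = √92.1705 = 9.60.

9.60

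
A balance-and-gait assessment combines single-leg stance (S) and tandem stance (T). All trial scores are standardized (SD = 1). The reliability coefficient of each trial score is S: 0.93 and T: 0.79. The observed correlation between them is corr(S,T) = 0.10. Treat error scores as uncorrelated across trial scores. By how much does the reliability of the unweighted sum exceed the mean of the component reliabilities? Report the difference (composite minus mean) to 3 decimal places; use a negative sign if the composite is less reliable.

0.013

Var(sum) = 2 + 0.2 = 2.2; true-score variance = 1.72 + 0.2 = 1.92; composite reliability = 0.8727.
Mean component reliability = 0.8600.
Difference = 0.8727 − 0.8600 = 0.013.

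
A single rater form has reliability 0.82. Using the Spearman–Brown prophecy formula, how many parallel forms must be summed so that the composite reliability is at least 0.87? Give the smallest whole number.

k ≥ ρ*(1−ρ₁)/(ρ₁(1−ρ*)) = 0.87·0.18 / (0.82·0.13) = 1.469.
Smallest integer k = 2.

2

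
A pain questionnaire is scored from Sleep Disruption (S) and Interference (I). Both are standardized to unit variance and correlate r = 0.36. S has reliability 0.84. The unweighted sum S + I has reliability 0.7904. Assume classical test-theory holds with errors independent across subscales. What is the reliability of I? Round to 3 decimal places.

0.590

Var(S+I) = 2 + 2·0.36 = 2.720.
True-score variance = ρ_S + ρ_I + 2·0.36, so 0.7904 = (0.84 + ρ_I + 0.72) / 2.720.
ρ_I = 0.7904·2.720 − 0.84 − 0.72 = 0.590.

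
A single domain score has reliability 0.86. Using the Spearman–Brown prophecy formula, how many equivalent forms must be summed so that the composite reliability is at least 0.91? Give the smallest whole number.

k ≥ ρ*(1−ρ₁)/(ρ₁(1−ρ*)) = 0.91·0.14 / (0.86·0.09) = 1.646.
Smallest integer k = 2.

2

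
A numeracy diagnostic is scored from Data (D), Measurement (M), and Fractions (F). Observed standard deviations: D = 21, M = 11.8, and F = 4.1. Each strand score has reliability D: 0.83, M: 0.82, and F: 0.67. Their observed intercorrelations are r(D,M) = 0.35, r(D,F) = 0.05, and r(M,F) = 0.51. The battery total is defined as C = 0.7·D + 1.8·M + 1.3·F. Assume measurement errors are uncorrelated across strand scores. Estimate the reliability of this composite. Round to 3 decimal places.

Var(C) = 0.7²·21² + 1.8²·11.8² + 1.3²·4.1² + 2·[1.26·21·11.8·0.35 + 0.91·21·4.1·0.05 + 2.34·11.8·4.1·0.51] = 695.637 + 341.868 = 1037.5.
With uncorrelated errors the cross-covariances are all true-score covariance, so they carry over unchanged; only the diagonal terms shrink to ρᵢσᵢ².
True-score variance = [0.7²·21²·0.83 + 1.8²·11.8²·0.82 + 1.3²·4.1²·0.67] + 341.868 = 568.321 + 341.868 = 910.19.
Reliability = 910.19 / 1037.5 = 0.877.

0.877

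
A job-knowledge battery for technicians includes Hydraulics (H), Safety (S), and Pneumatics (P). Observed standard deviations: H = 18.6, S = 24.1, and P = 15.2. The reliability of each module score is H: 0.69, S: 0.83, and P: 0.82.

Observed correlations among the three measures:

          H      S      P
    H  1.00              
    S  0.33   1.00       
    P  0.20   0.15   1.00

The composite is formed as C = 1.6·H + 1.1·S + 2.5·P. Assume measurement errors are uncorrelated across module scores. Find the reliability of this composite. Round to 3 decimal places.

Var(C) = 1.6²·18.6² + 1.1²·24.1² + 2.5²·15.2² + 2·[1.76·18.6·24.1·0.33 + 4·18.6·15.2·0.20 + 2.75·24.1·15.2·0.15] = 3032.44 + 1275.26 = 4307.7.
Under uncorrelated errors the observed covariances equal the true-score covariances, so only the own-variance terms attenuate.
True-score variance = [1.6²·18.6²·0.69 + 1.1²·24.1²·0.83 + 2.5²·15.2²·0.82] + 1275.26 = 2378.49 + 1275.26 = 3653.76.
Reliability = 3653.76 / 4307.7 = 0.848.

0.848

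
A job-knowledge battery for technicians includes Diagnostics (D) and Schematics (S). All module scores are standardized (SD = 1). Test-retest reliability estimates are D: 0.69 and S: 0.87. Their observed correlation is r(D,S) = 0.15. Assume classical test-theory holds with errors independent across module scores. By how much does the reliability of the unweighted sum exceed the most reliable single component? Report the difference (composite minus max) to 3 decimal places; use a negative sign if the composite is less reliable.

Var(sum) = 2 + 0.3 = 2.3; true-score variance = 1.56 + 0.3 = 1.86; composite reliability = 0.8087.
Max component reliability = 0.8700.
Difference = 0.8087 − 0.8700 = -0.061.

-0.061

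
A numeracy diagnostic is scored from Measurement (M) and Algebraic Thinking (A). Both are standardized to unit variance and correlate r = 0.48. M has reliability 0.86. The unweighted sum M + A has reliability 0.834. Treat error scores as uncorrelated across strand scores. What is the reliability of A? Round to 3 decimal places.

Var(M+A) = 2 + 2·0.48 = 2.960.
True-score variance = ρ_M + ρ_A + 2·0.48, so 0.834 = (0.86 + ρ_A + 0.96) / 2.960.
ρ_A = 0.834·2.960 − 0.86 − 0.96 = 0.649.

0.649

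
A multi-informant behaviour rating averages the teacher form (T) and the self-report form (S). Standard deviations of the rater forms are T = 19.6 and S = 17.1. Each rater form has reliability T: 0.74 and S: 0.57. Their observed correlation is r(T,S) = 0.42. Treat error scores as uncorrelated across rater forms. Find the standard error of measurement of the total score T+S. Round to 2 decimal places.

Var(total) = 676.57 + 281.534 = 958.104.
True-score variance = 450.952 + 281.534 = 732.486, so reliability = 0.7645.
Error variance = 958.104 − 732.486 = 225.618; SEM = √225.618 = 15.02.

15.02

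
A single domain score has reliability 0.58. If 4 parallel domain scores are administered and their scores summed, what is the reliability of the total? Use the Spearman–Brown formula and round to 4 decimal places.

0.8467

ρ_k = kρ / (1 + (k−1)ρ) = 4·0.58 / (1 + 3·0.58) = 2.320 / 2.740 = 0.8467.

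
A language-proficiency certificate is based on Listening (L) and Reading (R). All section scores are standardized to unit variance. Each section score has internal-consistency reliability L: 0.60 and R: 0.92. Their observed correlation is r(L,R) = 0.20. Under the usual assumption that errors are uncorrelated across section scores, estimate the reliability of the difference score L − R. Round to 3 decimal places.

0.700

Var(L−R) = 1 + 1 − 2·0.20 = 2 − 0.4 = 1.6.
Under uncorrelated errors the observed covariances equal the true-score covariances, so only the own-variance terms attenuate.
True-score variance = [0.60 + 0.92] − 0.4 = 1.52 − 0.4 = 1.12.
Reliability = 1.12 / 1.6 = 0.700.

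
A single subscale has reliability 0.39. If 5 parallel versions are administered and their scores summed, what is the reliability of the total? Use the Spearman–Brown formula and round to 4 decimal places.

ρ_k = kρ / (1 + (k−1)ρ) = 5·0.39 / (1 + 4·0.39) = 1.950 / 2.560 = 0.7617.

0.7617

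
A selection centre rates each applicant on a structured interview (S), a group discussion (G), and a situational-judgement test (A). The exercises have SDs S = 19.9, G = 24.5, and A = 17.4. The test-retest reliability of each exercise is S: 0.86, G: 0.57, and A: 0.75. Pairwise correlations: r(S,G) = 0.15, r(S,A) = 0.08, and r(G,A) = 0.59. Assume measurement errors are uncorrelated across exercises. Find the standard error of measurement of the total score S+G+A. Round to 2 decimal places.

19.73

Var(total) = 1299.02 + 704.701 = 2003.72.
True-score variance = 909.781 + 704.701 = 1614.48, so reliability = 0.8057.
Error variance = 2003.72 − 1614.48 = 389.239; SEM = √389.239 = 19.73.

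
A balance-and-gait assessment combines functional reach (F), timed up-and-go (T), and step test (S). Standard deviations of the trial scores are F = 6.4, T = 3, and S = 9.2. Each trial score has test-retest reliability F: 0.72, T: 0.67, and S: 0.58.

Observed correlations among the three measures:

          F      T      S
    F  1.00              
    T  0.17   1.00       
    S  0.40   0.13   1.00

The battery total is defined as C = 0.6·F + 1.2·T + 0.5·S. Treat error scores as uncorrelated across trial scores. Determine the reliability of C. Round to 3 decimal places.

0.760

Var(C) = 0.6²·6.4² + 1.2²·3² + 0.5²·9.2² + 2·[0.72·6.4·3·0.17 + 0.3·6.4·9.2·0.40 + 0.6·3·9.2·0.13] = 48.8656 + 23.137 = 72.0026.
Because errors are independent across components, Cov(Tᵢ,Tⱼ) = Cov(Xᵢ,Xⱼ); the off-diagonal part of the true-score variance is the same as above.
True-score variance = [0.6²·6.4²·0.72 + 1.2²·3²·0.67 + 0.5²·9.2²·0.58] + 23.137 = 31.5728 + 23.137 = 54.7098.
Reliability = 54.7098 / 72.0026 = 0.760.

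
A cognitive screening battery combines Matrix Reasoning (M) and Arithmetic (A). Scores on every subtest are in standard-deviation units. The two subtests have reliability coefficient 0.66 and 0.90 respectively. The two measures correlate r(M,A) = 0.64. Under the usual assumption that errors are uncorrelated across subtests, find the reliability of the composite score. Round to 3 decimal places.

Var(M+A) = 2 + 2·[0.64] = 2 + 1.28 = 3.28.
With uncorrelated errors the cross-covariances are all true-score covariance, so they carry over unchanged; only the diagonal terms shrink to ρᵢσᵢ².
True-score variance = [0.66 + 0.90] + 1.28 = 1.56 + 1.28 = 2.84.
Reliability = 2.84 / 3.28 = 0.866.

0.866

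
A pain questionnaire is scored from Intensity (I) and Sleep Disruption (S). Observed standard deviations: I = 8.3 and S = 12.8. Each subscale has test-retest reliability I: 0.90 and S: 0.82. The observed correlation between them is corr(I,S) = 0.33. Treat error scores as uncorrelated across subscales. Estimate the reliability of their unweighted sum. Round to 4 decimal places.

0.8799

Var(I+S) = 8.3² + 12.8² + 2·[8.3·12.8·0.33] = 232.73 + 70.1184 = 302.848.
Because errors are independent across components, Cov(Tᵢ,Tⱼ) = Cov(Xᵢ,Xⱼ); the off-diagonal part of the true-score variance is the same as above.
True-score variance = [8.3²·0.90 + 12.8²·0.82] + 70.1184 = 196.35 + 70.1184 = 266.468.
Reliability = 266.468 / 302.848 = 0.8799.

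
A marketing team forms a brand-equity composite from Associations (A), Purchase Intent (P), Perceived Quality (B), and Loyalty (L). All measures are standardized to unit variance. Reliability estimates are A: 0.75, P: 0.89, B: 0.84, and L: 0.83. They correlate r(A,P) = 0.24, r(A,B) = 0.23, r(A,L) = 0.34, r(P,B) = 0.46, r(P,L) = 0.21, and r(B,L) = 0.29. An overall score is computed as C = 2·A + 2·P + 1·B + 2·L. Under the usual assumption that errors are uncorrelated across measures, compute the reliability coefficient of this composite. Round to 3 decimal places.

0.902

Var(C) = 2² + 2² + 1 + 2² + 2·[4·0.24 + 2·0.23 + 4·0.34 + 2·0.46 + 4·0.21 + 2·0.29] = 13 + 10.24 = 23.24.
With uncorrelated errors the cross-covariances are all true-score covariance, so they carry over unchanged; only the diagonal terms shrink to ρᵢσᵢ².
True-score variance = [2²·0.75 + 2²·0.89 + 0.84 + 2²·0.83] + 10.24 = 10.72 + 10.24 = 20.96.
Reliability = 20.96 / 23.24 = 0.902.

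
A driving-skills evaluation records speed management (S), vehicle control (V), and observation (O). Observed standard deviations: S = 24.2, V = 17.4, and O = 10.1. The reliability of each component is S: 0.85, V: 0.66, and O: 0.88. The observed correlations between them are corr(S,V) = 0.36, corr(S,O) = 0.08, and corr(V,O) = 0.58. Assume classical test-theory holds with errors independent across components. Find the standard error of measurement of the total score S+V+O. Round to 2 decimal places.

14.25

Var(total) = 990.41 + 546.143 = 1536.55.
True-score variance = 787.384 + 546.143 = 1333.53, so reliability = 0.8679.
Error variance = 1536.55 − 1333.53 = 203.026; SEM = √203.026 = 14.25.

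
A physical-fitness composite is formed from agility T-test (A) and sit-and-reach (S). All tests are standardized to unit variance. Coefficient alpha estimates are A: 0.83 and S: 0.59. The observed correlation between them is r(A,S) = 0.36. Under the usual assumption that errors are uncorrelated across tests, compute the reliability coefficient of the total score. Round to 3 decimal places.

0.787

Var(A+S) = 2 + 2·[0.36] = 2 + 0.72 = 2.72.
With uncorrelated errors the cross-covariances are all true-score covariance, so they carry over unchanged; only the diagonal terms shrink to ρᵢσᵢ².
True-score variance = [0.83 + 0.59] + 0.72 = 1.42 + 0.72 = 2.14.
Reliability = 2.14 / 2.72 = 0.787.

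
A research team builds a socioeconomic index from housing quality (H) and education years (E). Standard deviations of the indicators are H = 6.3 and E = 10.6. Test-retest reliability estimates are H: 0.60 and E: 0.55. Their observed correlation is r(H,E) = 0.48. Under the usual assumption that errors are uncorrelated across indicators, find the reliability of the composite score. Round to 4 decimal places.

0.6926

Var(H+E) = 6.3² + 10.6² + 2·[6.3·10.6·0.48] = 152.05 + 64.1088 = 216.159.
With uncorrelated errors the cross-covariances are all true-score covariance, so they carry over unchanged; only the diagonal terms shrink to ρᵢσᵢ².
True-score variance = [6.3²·0.60 + 10.6²·0.55] + 64.1088 = 85.612 + 64.1088 = 149.721.
Reliability = 149.721 / 216.159 = 0.6926.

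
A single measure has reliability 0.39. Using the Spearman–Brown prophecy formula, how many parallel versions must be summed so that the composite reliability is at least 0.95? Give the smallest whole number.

30

k ≥ ρ*(1−ρ₁)/(ρ₁(1−ρ*)) = 0.95·0.61 / (0.39·0.05) = 29.718.
Smallest integer k = 30.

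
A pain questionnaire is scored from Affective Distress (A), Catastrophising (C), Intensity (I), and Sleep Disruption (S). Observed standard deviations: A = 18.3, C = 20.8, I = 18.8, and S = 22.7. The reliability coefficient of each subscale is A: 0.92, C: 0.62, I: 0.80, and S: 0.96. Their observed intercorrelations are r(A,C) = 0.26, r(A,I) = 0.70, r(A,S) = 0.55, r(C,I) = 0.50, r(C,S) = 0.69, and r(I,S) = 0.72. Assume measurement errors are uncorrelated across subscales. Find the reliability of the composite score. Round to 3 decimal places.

0.936

Var(A+C+I+S) = 18.3² + 20.8² + 18.8² + 22.7² + 2·[18.3·20.8·0.26 + 18.3·18.8·0.70 + 18.3·22.7·0.55 + 20.8·18.8·0.50 + 20.8·22.7·0.69 + 18.8·22.7·0.72] = 1636.26 + 2793.7 = 4429.95.
Under uncorrelated errors the observed covariances equal the true-score covariances, so only the own-variance terms attenuate.
True-score variance = [18.3²·0.92 + 20.8²·0.62 + 18.8²·0.80 + 22.7²·0.96] + 2793.7 = 1353.77 + 2793.7 = 4147.46.
Reliability = 4147.46 / 4429.95 = 0.936.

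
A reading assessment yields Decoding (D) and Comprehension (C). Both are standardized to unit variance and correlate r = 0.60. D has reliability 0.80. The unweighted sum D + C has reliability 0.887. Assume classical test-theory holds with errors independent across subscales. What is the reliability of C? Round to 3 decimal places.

Var(D+C) = 2 + 2·0.60 = 3.200.
True-score variance = ρ_D + ρ_C + 2·0.60, so 0.887 = (0.80 + ρ_C + 1.20) / 3.200.
ρ_C = 0.887·3.200 − 0.80 − 1.20 = 0.838.

0.838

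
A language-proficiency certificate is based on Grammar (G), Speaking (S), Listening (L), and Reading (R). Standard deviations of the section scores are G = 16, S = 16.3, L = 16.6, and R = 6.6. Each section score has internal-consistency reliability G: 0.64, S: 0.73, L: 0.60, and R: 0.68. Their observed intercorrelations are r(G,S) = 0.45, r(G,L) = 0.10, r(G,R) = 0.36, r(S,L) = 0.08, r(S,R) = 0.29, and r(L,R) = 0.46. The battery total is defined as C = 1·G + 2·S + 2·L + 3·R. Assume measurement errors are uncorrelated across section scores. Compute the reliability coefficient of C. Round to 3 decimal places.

0.802

Var(C) = 16² + 2²·16.3² + 2²·16.6² + 3²·6.6² + 2·[2·16·16.3·0.45 + 2·16·16.6·0.10 + 3·16·6.6·0.36 + 4·16.3·16.6·0.08 + 6·16.3·6.6·0.29 + 6·16.6·6.6·0.46] = 2813.04 + 1956.1 = 4769.14.
With uncorrelated errors the cross-covariances are all true-score covariance, so they carry over unchanged; only the diagonal terms shrink to ρᵢσᵢ².
True-score variance = [16²·0.64 + 2²·16.3²·0.73 + 2²·16.6²·0.60 + 3²·6.6²·0.68] + 1956.1 = 1867.59 + 1956.1 = 3823.68.
Reliability = 3823.68 / 4769.14 = 0.802.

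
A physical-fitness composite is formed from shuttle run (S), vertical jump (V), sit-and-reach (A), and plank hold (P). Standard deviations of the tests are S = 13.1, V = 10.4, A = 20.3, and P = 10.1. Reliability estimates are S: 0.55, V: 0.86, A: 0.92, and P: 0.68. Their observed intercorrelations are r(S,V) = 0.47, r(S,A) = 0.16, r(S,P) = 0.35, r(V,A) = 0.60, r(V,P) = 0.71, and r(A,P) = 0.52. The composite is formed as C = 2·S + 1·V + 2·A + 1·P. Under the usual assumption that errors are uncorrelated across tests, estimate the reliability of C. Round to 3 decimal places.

Var(C) = 2²·13.1² + 10.4² + 2²·20.3² + 10.1² + 2·[2·13.1·10.4·0.47 + 4·13.1·20.3·0.16 + 2·13.1·10.1·0.35 + 2·10.4·20.3·0.60 + 10.4·10.1·0.71 + 2·20.3·10.1·0.52] = 2544.97 + 1864.06 = 4409.03.
With uncorrelated errors the cross-covariances are all true-score covariance, so they carry over unchanged; only the diagonal terms shrink to ρᵢσᵢ².
True-score variance = [2²·13.1²·0.55 + 10.4²·0.86 + 2²·20.3²·0.92 + 10.1²·0.68] + 1864.06 = 2056.42 + 1864.06 = 3920.48.
Reliability = 3920.48 / 4409.03 = 0.889.

0.889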